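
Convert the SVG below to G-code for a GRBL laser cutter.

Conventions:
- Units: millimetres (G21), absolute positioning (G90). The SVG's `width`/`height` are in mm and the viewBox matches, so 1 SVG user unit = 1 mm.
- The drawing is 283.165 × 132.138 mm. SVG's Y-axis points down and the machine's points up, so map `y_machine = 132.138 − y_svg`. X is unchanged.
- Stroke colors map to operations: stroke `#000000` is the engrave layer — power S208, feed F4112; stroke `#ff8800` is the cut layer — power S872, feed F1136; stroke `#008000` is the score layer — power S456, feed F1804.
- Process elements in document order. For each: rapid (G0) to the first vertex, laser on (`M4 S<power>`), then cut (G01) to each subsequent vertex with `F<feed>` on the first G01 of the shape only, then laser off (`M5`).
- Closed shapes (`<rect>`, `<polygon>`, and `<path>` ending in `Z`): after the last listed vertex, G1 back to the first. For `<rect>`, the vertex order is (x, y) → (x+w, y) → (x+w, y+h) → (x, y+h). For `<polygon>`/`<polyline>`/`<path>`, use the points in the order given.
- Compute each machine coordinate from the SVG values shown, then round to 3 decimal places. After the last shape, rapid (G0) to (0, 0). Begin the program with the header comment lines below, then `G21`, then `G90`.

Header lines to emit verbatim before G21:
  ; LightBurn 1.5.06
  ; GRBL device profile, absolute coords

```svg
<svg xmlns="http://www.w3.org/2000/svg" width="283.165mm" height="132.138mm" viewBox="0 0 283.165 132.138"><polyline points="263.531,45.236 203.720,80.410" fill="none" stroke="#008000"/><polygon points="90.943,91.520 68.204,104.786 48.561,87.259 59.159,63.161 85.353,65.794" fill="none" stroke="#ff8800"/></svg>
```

; LightBurn 1.5.06
; GRBL device profile, absolute coords
G21
G90
G0 X263.531 Y86.902
M4 S456
G01 X203.720 Y51.728 F1804
M5
G0 X90.943 Y40.618
M4 S872
G01 X68.204 Y27.352 F1136
G01 X48.561 Y44.879
G01 X59.159 Y68.977
G01 X85.353 Y66.344
G01 X90.943 Y40.618
M5
G0 X0.000 Y0.000

1 u = 1 mm; y_m = 132.138 − y.

[1] `<polyline>` line segment, #008000→score S456 F1804: (263.531,86.902) → (203.720,51.728)

[2] `<polygon>` regular polygon, #ff8800→cut S872 F1136: (90.943,40.618) → (68.204,27.352) → (48.561,44.879) → (59.159,68.977) → (85.353,66.344) → (90.943,40.618) (closed)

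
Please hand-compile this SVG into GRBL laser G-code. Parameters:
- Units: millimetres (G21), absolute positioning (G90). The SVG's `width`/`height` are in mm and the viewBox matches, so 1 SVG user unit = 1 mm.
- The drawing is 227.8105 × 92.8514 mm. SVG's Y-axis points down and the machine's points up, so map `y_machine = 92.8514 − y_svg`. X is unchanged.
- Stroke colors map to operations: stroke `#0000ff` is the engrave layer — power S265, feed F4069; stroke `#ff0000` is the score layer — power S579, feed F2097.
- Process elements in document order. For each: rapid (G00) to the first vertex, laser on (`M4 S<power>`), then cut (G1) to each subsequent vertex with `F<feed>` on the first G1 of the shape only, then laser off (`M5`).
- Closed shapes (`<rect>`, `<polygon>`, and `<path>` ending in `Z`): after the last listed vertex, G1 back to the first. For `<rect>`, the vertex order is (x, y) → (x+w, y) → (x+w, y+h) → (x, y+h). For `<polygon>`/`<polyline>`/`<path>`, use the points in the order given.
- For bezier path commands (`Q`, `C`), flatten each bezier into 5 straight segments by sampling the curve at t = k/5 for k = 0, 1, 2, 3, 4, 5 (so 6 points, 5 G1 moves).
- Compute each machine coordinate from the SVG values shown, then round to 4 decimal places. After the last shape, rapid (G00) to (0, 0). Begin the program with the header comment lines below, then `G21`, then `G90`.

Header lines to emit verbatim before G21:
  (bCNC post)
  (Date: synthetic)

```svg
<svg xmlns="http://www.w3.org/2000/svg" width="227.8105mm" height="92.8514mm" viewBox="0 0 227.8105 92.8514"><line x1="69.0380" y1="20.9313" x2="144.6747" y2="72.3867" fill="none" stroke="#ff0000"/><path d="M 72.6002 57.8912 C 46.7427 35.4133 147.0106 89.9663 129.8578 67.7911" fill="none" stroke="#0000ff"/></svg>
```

1 u = 1 mm; y_m = 92.8514 − y.

[1] `<line>` line segment, #ff0000→score S579 F2097: (69.0380,71.9201) → (144.6747,20.4647)

[2] `<path>` cubic bezier, #0000ff→engrave S265 F4069: (72.6002,34.9602) → (70.2724,40.4333) → (86.5244,34.7994) → (109.6662,25.4390) → (128.0074,19.7325) → (129.8578,25.0603)

(bCNC post)
(Date: synthetic)
G21
G90
G00 X69.0380 Y71.9201
M4 S579
G1 X144.6747 Y20.4647 F2097
M5
G00 X72.6002 Y34.9602
M4 S265
G1 X70.2724 Y40.4333 F4069
G1 X86.5244 Y34.7994
G1 X109.6662 Y25.4390
G1 X128.0074 Y19.7325
G1 X129.8578 Y25.0603
M5
G00 X0.0000 Y0.0000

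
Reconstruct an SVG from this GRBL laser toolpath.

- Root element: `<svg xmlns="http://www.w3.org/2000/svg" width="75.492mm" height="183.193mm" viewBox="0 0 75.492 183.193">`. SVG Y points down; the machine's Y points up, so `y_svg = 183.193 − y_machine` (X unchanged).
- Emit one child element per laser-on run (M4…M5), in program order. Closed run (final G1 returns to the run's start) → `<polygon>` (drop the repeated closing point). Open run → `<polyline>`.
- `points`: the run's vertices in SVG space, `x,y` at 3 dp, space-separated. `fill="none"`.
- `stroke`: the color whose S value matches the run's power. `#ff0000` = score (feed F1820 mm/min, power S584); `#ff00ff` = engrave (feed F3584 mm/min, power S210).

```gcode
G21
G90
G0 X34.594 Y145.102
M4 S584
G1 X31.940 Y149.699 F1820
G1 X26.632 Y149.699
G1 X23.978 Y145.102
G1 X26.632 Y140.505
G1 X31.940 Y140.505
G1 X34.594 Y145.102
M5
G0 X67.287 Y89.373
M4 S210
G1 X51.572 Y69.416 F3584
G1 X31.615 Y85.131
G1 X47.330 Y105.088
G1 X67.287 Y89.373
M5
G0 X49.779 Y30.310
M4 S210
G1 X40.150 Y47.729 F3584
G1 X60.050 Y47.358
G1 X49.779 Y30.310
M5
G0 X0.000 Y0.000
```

y_svg = 183.193 − y_m.

[1] S584→`#ff0000` (score); closed run; points: 34.594,38.091 31.940,33.494 26.632,33.494 23.978,38.091 26.632,42.688 31.940,42.688

[2] S210→`#ff00ff` (engrave); closed run; points: 67.287,93.820 51.572,113.777 31.615,98.062 47.330,78.105

[3] S210→`#ff00ff` (engrave); closed run; points: 49.779,152.883 40.150,135.464 60.050,135.835

<svg xmlns="http://www.w3.org/2000/svg" width="75.492mm" height="183.193mm" viewBox="0 0 75.492 183.193">
  <polygon points="34.594,38.091 31.940,33.494 26.632,33.494 23.978,38.091 26.632,42.688 31.940,42.688" fill="none" stroke="#ff0000"/>
  <polygon points="67.287,93.820 51.572,113.777 31.615,98.062 47.330,78.105" fill="none" stroke="#ff00ff"/>
  <polygon points="49.779,152.883 40.150,135.464 60.050,135.835" fill="none" stroke="#ff00ff"/>
</svg>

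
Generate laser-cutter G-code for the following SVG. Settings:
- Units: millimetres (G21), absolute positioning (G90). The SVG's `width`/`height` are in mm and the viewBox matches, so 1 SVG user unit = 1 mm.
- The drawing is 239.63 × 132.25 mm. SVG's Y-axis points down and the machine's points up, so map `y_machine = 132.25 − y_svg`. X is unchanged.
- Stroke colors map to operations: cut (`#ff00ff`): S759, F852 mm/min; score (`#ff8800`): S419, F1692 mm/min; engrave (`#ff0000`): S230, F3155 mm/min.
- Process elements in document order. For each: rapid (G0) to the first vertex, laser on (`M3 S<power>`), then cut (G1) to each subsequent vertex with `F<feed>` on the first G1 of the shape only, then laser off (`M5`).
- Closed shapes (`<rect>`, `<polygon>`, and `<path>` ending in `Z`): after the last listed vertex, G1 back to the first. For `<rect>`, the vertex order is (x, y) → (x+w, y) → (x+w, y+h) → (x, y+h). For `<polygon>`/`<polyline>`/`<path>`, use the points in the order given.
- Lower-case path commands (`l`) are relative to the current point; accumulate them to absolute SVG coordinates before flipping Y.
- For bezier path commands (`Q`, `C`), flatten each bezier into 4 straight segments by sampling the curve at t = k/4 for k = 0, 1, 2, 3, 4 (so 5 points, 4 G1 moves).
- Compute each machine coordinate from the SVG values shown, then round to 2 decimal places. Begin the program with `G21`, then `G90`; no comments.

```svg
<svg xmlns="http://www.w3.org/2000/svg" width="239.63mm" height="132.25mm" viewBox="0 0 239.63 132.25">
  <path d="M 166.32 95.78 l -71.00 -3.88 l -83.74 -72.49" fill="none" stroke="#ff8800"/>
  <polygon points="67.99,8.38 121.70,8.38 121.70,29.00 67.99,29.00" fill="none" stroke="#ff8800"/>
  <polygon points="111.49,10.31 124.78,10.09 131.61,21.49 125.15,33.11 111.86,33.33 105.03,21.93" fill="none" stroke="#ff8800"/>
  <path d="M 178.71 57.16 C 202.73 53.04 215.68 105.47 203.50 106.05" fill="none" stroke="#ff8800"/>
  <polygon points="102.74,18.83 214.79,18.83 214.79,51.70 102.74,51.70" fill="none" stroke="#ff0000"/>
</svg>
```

viewBox `0 0 239.63 132.25` with mm width/height → 1 unit = 1 mm. Flip: y_m = 132.25 − y_svg.

**Shape 1** — `<path>` open polyline, stroke `#ff8800` → score (S419, F1692). Machine vertices: (166.32,36.47) → (95.32,40.35) → (11.58,112.84). Open path.

**Shape 2** — `<polygon>` rectangle, stroke `#ff8800` → score (S419, F1692). Machine vertices: (67.99,123.87) → (121.70,123.87) → (121.70,103.25) → (67.99,103.25) → (67.99,123.87). Closed: final G1 returns to the first vertex.

**Shape 3** — `<polygon>` regular polygon, stroke `#ff8800` → score (S419, F1692). Machine vertices: (111.49,121.94) → (124.78,122.16) → (131.61,110.76) → (125.15,99.14) → (111.86,98.92) → (105.03,110.32) → (111.49,121.94). Closed: final G1 returns to the first vertex.

**Shape 4** — `<path>` cubic bezier, stroke `#ff8800` → score (S419, F1692). Control points (SVG): P0=(178.71,57.16), P1=(202.73,53.04), P2=(215.68,105.47), P3=(203.50,106.05); sampled at t=k/4. Machine vertices: (178.71,75.09) → (194.43,69.27) → (204.68,52.41) → (208.14,34.66) → (203.50,26.20). Open path.

**Shape 5** — `<polygon>` rectangle, stroke `#ff0000` → engrave (S230, F3155). Machine vertices: (102.74,113.42) → (214.79,113.42) → (214.79,80.55) → (102.74,80.55) → (102.74,113.42). Closed: final G1 returns to the first vertex.

G21
G90
G0 X166.32 Y36.47
M3 S419
G1 X95.32 Y40.35 F1692
G1 X11.58 Y112.84
M5
G0 X67.99 Y123.87
M3 S419
G1 X121.70 Y123.87 F1692
G1 X121.70 Y103.25
G1 X67.99 Y103.25
G1 X67.99 Y123.87
M5
G0 X111.49 Y121.94
M3 S419
G1 X124.78 Y122.16 F1692
G1 X131.61 Y110.76
G1 X125.15 Y99.14
G1 X111.86 Y98.92
G1 X105.03 Y110.32
G1 X111.49 Y121.94
M5
G0 X178.71 Y75.09
M3 S419
G1 X194.43 Y69.27 F1692
G1 X204.68 Y52.41
G1 X208.14 Y34.66
G1 X203.50 Y26.20
M5
G0 X102.74 Y113.42
M3 S230
G1 X214.79 Y113.42 F3155
G1 X214.79 Y80.55
G1 X102.74 Y80.55
G1 X102.74 Y113.42
M5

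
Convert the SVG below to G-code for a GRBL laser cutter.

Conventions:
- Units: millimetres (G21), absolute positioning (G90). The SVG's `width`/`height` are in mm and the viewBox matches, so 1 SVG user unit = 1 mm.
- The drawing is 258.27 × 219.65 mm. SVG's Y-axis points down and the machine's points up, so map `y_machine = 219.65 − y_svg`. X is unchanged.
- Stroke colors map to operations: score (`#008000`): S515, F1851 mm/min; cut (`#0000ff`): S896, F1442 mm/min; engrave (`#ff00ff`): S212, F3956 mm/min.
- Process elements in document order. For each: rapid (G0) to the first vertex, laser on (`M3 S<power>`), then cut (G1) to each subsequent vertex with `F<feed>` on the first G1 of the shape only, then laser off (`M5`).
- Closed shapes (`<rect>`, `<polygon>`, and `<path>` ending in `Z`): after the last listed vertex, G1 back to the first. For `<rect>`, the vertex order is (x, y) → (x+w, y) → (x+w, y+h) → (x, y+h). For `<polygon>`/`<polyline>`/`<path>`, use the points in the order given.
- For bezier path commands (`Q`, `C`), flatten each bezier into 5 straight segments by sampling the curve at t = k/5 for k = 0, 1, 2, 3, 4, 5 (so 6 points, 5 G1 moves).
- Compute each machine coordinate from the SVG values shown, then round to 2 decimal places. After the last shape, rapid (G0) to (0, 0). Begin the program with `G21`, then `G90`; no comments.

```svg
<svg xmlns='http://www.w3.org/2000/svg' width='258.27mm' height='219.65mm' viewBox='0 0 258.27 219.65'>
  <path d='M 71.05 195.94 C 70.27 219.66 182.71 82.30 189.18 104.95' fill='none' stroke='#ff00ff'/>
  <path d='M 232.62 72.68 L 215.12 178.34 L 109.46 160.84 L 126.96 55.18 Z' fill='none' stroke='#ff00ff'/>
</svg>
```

G21
G90
G0 X71.05 Y23.71
M3 S212
G1 X82.41 Y26.24 F3956
G1 X110.43 Y52.01
G1 X144.58 Y85.62
G1 X174.34 Y111.66
G1 X189.18 Y114.70
M5
G0 X232.62 Y146.97
M3 S212
G1 X215.12 Y41.31 F3956
G1 X109.46 Y58.81
G1 X126.96 Y164.47
G1 X232.62 Y146.97
M5
G0 X0.00 Y0.00

Since the viewBox matches the mm dimensions, user units are millimetres directly. The only transform is the Y-flip y_m = 219.65 − y_svg.

Shape 1 is a cubic bezier drawn with `<path>`. Its stroke #ff00ff means engrave at S212, F3956. After flipping Y the toolpath is (71.05,23.71) → (82.41,26.24) → (110.43,52.01) → (144.58,85.62) → (174.34,111.66) → (189.18,114.70).

Shape 2 is a regular polygon drawn with `<path>`. Its stroke #ff00ff means engrave at S212, F3956. After flipping Y the toolpath is (232.62,146.97) → (215.12,41.31) → (109.46,58.81) → (126.96,164.47) → (232.62,146.97), returning to the start.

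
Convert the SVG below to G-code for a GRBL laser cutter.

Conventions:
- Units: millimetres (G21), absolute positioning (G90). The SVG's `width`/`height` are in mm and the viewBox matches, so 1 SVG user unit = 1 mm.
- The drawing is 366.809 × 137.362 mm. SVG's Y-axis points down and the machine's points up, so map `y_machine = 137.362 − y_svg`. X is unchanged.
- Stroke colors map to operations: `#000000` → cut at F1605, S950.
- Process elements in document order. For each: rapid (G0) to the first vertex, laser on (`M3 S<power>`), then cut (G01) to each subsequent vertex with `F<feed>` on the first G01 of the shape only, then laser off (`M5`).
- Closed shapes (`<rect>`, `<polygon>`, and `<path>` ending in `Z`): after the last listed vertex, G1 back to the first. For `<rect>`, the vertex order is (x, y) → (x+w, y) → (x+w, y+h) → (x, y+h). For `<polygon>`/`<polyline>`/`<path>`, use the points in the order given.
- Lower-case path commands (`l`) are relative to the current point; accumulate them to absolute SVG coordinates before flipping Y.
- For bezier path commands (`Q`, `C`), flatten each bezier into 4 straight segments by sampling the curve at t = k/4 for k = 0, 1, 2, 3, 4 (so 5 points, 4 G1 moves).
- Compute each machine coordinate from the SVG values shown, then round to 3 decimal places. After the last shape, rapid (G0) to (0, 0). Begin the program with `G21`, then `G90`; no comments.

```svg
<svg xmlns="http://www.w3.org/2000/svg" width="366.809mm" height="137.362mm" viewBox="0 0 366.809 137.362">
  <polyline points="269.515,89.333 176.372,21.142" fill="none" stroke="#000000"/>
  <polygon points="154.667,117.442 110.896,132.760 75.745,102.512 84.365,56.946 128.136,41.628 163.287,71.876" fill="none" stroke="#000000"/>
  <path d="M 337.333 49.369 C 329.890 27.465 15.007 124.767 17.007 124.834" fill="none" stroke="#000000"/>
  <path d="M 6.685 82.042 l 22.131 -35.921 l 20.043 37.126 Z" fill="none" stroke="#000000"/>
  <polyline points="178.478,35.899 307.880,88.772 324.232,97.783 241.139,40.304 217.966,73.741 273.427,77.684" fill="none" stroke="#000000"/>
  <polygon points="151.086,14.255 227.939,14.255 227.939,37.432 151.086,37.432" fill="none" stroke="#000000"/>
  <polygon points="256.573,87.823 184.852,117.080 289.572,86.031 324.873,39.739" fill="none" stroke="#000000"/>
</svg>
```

1 u = 1 mm; y_m = 137.362 − y.

[1] `<polyline>` line segment, #000000→cut S950 F1605: (269.515,48.029) → (176.372,116.220)

[2] `<polygon>` regular polygon, #000000→cut S950 F1605: (154.667,19.920) → (110.896,4.602) → (75.745,34.850) → (84.365,80.416) → (128.136,95.734) → (163.287,65.486) → (154.667,19.920) (closed)

[3] `<path>` cubic bezier, #000000→cut S950 F1605: (337.333,87.993) → (283.861,85.452) → (173.629,58.500) → (65.168,27.428) → (17.007,12.528)

[4] `<path>` regular polygon, #000000→cut S950 F1605: (6.685,55.320) → (28.816,91.241) → (48.859,54.115) → (6.685,55.320) (closed)

[5] `<polyline>` open polyline, #000000→cut S950 F1605: (178.478,101.463) → (307.880,48.590) → (324.232,39.579) → (241.139,97.058) → (217.966,63.621) → (273.427,59.678)

[6] `<polygon>` rectangle, #000000→cut S950 F1605: (151.086,123.107) → (227.939,123.107) → (227.939,99.930) → (151.086,99.930) → (151.086,123.107) (closed)

[7] `<polygon>` closed polygon, #000000→cut S950 F1605: (256.573,49.539) → (184.852,20.282) → (289.572,51.331) → (324.873,97.623) → (256.573,49.539) (closed)

G21
G90
G0 X269.515 Y48.029
M3 S950
G01 X176.372 Y116.220 F1605
M5
G0 X154.667 Y19.920
M3 S950
G01 X110.896 Y4.602 F1605
G01 X75.745 Y34.850
G01 X84.365 Y80.416
G01 X128.136 Y95.734
G01 X163.287 Y65.486
G01 X154.667 Y19.920
M5
G0 X337.333 Y87.993
M3 S950
G01 X283.861 Y85.452 F1605
G01 X173.629 Y58.500
G01 X65.168 Y27.428
G01 X17.007 Y12.528
M5
G0 X6.685 Y55.320
M3 S950
G01 X28.816 Y91.241 F1605
G01 X48.859 Y54.115
G01 X6.685 Y55.320
M5
G0 X178.478 Y101.463
M3 S950
G01 X307.880 Y48.590 F1605
G01 X324.232 Y39.579
G01 X241.139 Y97.058
G01 X217.966 Y63.621
G01 X273.427 Y59.678
M5
G0 X151.086 Y123.107
M3 S950
G01 X227.939 Y123.107 F1605
G01 X227.939 Y99.930
G01 X151.086 Y99.930
G01 X151.086 Y123.107
M5
G0 X256.573 Y49.539
M3 S950
G01 X184.852 Y20.282 F1605
G01 X289.572 Y51.331
G01 X324.873 Y97.623
G01 X256.573 Y49.539
M5
G0 X0.000 Y0.000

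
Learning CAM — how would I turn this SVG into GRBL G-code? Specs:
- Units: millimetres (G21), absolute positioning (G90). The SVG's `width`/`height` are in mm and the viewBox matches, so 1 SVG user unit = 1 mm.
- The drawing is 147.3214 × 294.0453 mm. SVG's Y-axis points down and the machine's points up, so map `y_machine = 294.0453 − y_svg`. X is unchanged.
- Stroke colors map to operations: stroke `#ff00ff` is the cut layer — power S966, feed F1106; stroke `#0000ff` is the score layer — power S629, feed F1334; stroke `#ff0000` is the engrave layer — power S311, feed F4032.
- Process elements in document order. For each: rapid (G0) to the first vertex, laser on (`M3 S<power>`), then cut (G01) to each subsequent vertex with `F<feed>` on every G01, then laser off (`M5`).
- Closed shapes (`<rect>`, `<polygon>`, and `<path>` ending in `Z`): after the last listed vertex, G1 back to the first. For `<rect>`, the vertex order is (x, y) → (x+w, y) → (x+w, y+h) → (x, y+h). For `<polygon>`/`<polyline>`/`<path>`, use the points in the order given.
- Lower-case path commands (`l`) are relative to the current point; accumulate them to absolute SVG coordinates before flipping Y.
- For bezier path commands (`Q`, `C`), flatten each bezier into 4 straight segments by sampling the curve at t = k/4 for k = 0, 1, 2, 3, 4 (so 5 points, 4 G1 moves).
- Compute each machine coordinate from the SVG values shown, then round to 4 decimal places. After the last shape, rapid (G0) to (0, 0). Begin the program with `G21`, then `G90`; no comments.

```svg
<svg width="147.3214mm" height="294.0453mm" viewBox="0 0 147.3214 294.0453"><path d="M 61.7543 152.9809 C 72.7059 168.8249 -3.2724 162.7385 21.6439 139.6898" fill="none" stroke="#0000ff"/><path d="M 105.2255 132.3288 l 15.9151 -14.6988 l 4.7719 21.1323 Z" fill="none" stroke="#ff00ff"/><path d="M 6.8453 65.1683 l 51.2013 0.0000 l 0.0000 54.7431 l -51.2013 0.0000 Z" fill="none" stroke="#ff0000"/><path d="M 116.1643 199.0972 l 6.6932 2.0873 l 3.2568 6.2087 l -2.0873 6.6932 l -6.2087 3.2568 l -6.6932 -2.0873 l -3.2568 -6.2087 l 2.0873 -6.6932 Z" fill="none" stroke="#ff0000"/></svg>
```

1 u = 1 mm; y_m = 294.0453 − y.

[1] `<path>` cubic bezier, #0000ff→score S629 F1334: (61.7543,141.0644) → (56.6034,133.2157) → (36.4623,133.1252) → (18.9397,140.3270) → (21.6439,154.3555)

[2] `<path>` regular polygon, #ff00ff→cut S966 F1106: (105.2255,161.7165) → (121.1406,176.4153) → (125.9125,155.2830) → (105.2255,161.7165) (closed)

[3] `<path>` rectangle, #ff0000→engrave S311 F4032: (6.8453,228.8770) → (58.0466,228.8770) → (58.0466,174.1339) → (6.8453,174.1339) → (6.8453,228.8770) (closed)

[4] `<path>` regular polygon, #ff0000→engrave S311 F4032: (116.1643,94.9481) → (122.8575,92.8608) → (126.1143,86.6521) → (124.0270,79.9589) → (117.8183,76.7021) → (111.1251,78.7894) → (107.8683,84.9981) → (109.9556,91.6913) → (116.1643,94.9481) (closed)

G21
G90
G0 X61.7543 Y141.0644
M3 S629
G01 X56.6034 Y133.2157 F1334
G01 X36.4623 Y133.1252 F1334
G01 X18.9397 Y140.3270 F1334
G01 X21.6439 Y154.3555 F1334
M5
G0 X105.2255 Y161.7165
M3 S966
G01 X121.1406 Y176.4153 F1106
G01 X125.9125 Y155.2830 F1106
G01 X105.2255 Y161.7165 F1106
M5
G0 X6.8453 Y228.8770
M3 S311
G01 X58.0466 Y228.8770 F4032
G01 X58.0466 Y174.1339 F4032
G01 X6.8453 Y174.1339 F4032
G01 X6.8453 Y228.8770 F4032
M5
G0 X116.1643 Y94.9481
M3 S311
G01 X122.8575 Y92.8608 F4032
G01 X126.1143 Y86.6521 F4032
G01 X124.0270 Y79.9589 F4032
G01 X117.8183 Y76.7021 F4032
G01 X111.1251 Y78.7894 F4032
G01 X107.8683 Y84.9981 F4032
G01 X109.9556 Y91.6913 F4032
G01 X116.1643 Y94.9481 F4032
M5
G0 X0.0000 Y0.0000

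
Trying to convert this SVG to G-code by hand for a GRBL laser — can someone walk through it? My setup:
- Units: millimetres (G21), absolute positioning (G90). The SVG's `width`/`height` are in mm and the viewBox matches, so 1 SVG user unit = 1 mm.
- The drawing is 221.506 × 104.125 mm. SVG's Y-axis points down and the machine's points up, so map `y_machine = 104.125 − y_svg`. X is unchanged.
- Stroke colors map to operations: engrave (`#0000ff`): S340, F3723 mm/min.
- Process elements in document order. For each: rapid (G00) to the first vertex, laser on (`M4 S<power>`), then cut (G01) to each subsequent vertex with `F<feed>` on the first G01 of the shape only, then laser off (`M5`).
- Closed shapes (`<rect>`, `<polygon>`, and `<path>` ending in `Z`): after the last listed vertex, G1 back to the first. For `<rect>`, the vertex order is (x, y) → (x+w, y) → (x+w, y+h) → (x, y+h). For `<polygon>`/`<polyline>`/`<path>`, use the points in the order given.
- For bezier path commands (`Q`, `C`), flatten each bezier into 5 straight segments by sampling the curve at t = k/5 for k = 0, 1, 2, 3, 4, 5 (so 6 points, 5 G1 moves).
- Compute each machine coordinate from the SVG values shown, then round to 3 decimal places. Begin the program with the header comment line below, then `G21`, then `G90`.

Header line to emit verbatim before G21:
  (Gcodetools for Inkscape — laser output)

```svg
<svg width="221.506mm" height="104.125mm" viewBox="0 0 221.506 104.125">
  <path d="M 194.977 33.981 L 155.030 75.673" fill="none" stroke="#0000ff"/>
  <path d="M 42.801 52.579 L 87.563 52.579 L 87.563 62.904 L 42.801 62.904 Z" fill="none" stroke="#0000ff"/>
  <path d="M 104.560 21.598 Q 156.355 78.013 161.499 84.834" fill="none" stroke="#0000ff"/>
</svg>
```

Since the viewBox matches the mm dimensions, user units are millimetres directly. The only transform is the Y-flip y_m = 104.125 − y_svg.

Shape 1 is a line segment drawn with `<path>`. Its stroke #0000ff means engrave at S340, F3723. After flipping Y the toolpath is (194.977,70.144) → (155.030,28.452).

Shape 2 is a rectangle drawn with `<path>`. Its stroke #0000ff means engrave at S340, F3723. After flipping Y the toolpath is (42.801,51.546) → (87.563,51.546) → (87.563,41.221) → (42.801,41.221) → (42.801,51.546), returning to the start.

Shape 3 is a quadratic bezier drawn with `<path>`. Its stroke #0000ff means engrave at S340, F3723. After flipping Y the toolpath is (104.560,82.527) → (123.412,61.945) → (138.532,45.330) → (149.920,32.683) → (157.575,24.003) → (161.499,19.291).

(Gcodetools for Inkscape — laser output)
G21
G90
G00 X194.977 Y70.144
M4 S340
G01 X155.030 Y28.452 F3723
M5
G00 X42.801 Y51.546
M4 S340
G01 X87.563 Y51.546 F3723
G01 X87.563 Y41.221
G01 X42.801 Y41.221
G01 X42.801 Y51.546
M5
G00 X104.560 Y82.527
M4 S340
G01 X123.412 Y61.945 F3723
G01 X138.532 Y45.330
G01 X149.920 Y32.683
G01 X157.575 Y24.003
G01 X161.499 Y19.291
M5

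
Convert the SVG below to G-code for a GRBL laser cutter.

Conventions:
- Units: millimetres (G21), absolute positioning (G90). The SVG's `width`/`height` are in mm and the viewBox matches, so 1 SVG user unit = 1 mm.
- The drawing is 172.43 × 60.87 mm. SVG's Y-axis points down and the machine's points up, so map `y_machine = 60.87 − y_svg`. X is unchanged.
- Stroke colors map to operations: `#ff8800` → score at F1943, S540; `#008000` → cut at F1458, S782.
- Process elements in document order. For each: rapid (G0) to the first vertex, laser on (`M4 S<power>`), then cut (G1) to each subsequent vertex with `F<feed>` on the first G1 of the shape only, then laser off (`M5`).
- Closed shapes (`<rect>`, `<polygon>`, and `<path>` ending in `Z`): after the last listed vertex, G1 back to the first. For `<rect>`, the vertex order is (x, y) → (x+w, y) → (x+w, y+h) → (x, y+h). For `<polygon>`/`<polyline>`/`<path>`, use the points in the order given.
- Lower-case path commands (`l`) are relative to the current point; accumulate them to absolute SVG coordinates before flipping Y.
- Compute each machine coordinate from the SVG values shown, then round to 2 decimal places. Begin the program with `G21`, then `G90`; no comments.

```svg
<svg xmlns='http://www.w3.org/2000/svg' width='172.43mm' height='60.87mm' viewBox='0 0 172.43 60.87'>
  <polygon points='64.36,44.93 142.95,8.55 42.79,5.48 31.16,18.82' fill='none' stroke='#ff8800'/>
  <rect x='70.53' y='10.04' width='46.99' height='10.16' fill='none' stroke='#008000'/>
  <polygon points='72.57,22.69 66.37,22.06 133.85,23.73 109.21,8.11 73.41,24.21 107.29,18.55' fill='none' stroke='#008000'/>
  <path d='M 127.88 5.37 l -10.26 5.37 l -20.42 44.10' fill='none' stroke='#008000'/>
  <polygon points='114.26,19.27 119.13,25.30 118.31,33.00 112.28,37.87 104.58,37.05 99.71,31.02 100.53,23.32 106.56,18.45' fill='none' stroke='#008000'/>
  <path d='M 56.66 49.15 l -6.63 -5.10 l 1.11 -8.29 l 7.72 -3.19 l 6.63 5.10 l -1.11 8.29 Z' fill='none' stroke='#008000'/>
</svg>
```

G21
G90
G0 X64.36 Y15.94
M4 S540
G1 X142.95 Y52.32 F1943
G1 X42.79 Y55.39
G1 X31.16 Y42.05
G1 X64.36 Y15.94
M5
G0 X70.53 Y50.83
M4 S782
G1 X117.52 Y50.83 F1458
G1 X117.52 Y40.67
G1 X70.53 Y40.67
G1 X70.53 Y50.83
M5
G0 X72.57 Y38.18
M4 S782
G1 X66.37 Y38.81 F1458
G1 X133.85 Y37.14
G1 X109.21 Y52.76
G1 X73.41 Y36.66
G1 X107.29 Y42.32
G1 X72.57 Y38.18
M5
G0 X127.88 Y55.50
M4 S782
G1 X117.62 Y50.13 F1458
G1 X97.20 Y6.03
M5
G0 X114.26 Y41.60
M4 S782
G1 X119.13 Y35.57 F1458
G1 X118.31 Y27.87
G1 X112.28 Y23.00
G1 X104.58 Y23.82
G1 X99.71 Y29.85
G1 X100.53 Y37.55
G1 X106.56 Y42.42
G1 X114.26 Y41.60
M5
G0 X56.66 Y11.72
M4 S782
G1 X50.03 Y16.82 F1458
G1 X51.14 Y25.11
G1 X58.86 Y28.30
G1 X65.49 Y23.20
G1 X64.38 Y14.91
G1 X56.66 Y11.72
M5

1 u = 1 mm; y_m = 60.87 − y.

[1] `<polygon>` closed polygon, #ff8800→score S540 F1943: (64.36,15.94) → (142.95,52.32) → (42.79,55.39) → (31.16,42.05) → (64.36,15.94) (closed)

[2] `<rect>` rectangle, #008000→cut S782 F1458: (70.53,50.83) → (117.52,50.83) → (117.52,40.67) → (70.53,40.67) → (70.53,50.83) (closed)

[3] `<polygon>` closed polygon, #008000→cut S782 F1458: (72.57,38.18) → (66.37,38.81) → (133.85,37.14) → (109.21,52.76) → (73.41,36.66) → (107.29,42.32) → (72.57,38.18) (closed)

[4] `<path>` open polyline, #008000→cut S782 F1458: (127.88,55.50) → (117.62,50.13) → (97.20,6.03)

[5] `<polygon>` regular polygon, #008000→cut S782 F1458: (114.26,41.60) → (119.13,35.57) → (118.31,27.87) → (112.28,23.00) → (104.58,23.82) → (99.71,29.85) → (100.53,37.55) → (106.56,42.42) → (114.26,41.60) (closed)

[6] `<path>` regular polygon, #008000→cut S782 F1458: (56.66,11.72) → (50.03,16.82) → (51.14,25.11) → (58.86,28.30) → (65.49,23.20) → (64.38,14.91) → (56.66,11.72) (closed)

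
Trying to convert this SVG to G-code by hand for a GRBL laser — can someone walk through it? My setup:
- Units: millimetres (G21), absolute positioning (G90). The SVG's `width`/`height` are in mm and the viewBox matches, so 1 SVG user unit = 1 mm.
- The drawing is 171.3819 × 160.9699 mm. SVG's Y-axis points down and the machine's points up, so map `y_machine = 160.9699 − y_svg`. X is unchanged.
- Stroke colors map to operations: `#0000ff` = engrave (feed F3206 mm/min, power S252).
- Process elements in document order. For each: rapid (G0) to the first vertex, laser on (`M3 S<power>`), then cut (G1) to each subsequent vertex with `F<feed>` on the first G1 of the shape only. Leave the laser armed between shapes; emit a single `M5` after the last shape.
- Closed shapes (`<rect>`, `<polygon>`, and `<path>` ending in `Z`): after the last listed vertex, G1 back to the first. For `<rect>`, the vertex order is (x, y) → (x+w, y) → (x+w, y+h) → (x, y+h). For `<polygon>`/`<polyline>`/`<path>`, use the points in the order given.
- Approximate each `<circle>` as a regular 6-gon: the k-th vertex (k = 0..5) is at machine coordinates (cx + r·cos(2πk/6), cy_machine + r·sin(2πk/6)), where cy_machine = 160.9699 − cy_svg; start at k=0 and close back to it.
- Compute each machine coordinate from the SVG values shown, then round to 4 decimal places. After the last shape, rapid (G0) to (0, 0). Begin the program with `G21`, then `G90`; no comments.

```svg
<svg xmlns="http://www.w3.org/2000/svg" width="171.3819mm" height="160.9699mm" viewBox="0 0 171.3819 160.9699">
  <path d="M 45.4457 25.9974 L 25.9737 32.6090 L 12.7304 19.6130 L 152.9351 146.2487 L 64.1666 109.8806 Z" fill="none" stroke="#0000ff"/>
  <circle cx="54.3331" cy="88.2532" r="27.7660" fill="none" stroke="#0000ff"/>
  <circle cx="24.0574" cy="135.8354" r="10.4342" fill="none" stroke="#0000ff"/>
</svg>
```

Since the viewBox matches the mm dimensions, user units are millimetres directly. The only transform is the Y-flip y_m = 160.9699 − y_svg.

Shape 1 is a closed polygon drawn with `<path>`. Its stroke #0000ff means engrave at S252, F3206. After flipping Y the toolpath is (45.4457,134.9725) → (25.9737,128.3609) → (12.7304,141.3569) → (152.9351,14.7212) → (64.1666,51.0893) → (45.4457,134.9725), returning to the start.

Shape 2 is a circle drawn with `<circle>`. Its stroke #0000ff means engrave at S252, F3206. After flipping Y the toolpath is (82.0991,72.7167) → (68.2161,96.7628) → (40.4501,96.7628) → (26.5671,72.7167) → (40.4501,48.6706) → (68.2161,48.6706) → (82.0991,72.7167), returning to the start.

Shape 3 is a circle drawn with `<circle>`. Its stroke #0000ff means engrave at S252, F3206. After flipping Y the toolpath is (34.4916,25.1345) → (29.2745,34.1708) → (18.8403,34.1708) → (13.6232,25.1345) → (18.8403,16.0982) → (29.2745,16.0982) → (34.4916,25.1345), returning to the start.

G21
G90
G0 X45.4457 Y134.9725
M3 S252
G1 X25.9737 Y128.3609 F3206
G1 X12.7304 Y141.3569
G1 X152.9351 Y14.7212
G1 X64.1666 Y51.0893
G1 X45.4457 Y134.9725
G0 X82.0991 Y72.7167
M3 S252
G1 X68.2161 Y96.7628 F3206
G1 X40.4501 Y96.7628
G1 X26.5671 Y72.7167
G1 X40.4501 Y48.6706
G1 X68.2161 Y48.6706
G1 X82.0991 Y72.7167
G0 X34.4916 Y25.1345
M3 S252
G1 X29.2745 Y34.1708 F3206
G1 X18.8403 Y34.1708
G1 X13.6232 Y25.1345
G1 X18.8403 Y16.0982
G1 X29.2745 Y16.0982
G1 X34.4916 Y25.1345
M5
G0 X0.0000 Y0.0000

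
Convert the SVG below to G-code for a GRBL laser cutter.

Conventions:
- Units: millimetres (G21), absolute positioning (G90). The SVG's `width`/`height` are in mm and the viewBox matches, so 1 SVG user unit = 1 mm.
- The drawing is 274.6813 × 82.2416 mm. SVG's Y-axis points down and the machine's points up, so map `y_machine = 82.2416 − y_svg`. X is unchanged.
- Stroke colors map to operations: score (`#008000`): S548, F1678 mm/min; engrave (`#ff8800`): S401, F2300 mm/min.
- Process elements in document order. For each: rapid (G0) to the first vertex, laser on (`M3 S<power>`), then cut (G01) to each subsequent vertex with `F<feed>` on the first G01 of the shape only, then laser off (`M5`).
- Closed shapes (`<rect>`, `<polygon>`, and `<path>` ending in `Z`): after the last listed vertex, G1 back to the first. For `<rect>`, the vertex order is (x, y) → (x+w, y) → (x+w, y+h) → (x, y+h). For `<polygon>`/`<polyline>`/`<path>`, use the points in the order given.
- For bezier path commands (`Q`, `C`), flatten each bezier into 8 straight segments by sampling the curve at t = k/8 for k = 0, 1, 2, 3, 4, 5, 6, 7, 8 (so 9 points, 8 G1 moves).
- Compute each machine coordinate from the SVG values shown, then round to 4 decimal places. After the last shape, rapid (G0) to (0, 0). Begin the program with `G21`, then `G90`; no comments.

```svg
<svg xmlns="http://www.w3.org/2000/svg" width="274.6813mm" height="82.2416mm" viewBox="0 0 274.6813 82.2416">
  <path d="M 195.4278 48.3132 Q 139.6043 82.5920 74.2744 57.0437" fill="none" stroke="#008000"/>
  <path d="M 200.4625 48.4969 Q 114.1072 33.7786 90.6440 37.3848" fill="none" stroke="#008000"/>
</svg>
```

G21
G90
G0 X195.4278 Y33.9284
M3 S548
G01 X181.3234 Y26.2935 F1678
G01 X166.9219 Y20.5282
G01 X152.2233 Y16.6325
G01 X137.2277 Y14.6064
G01 X121.9350 Y14.4499
G01 X106.3452 Y16.1629
G01 X90.4583 Y19.7456
G01 X74.2744 Y25.1979
M5
G0 X200.4625 Y33.7447
M3 S548
G01 X179.8564 Y37.1380 F1678
G01 X161.2156 Y39.9586
G01 X144.5402 Y42.2065
G01 X129.8302 Y43.8819
G01 X117.0856 Y44.9846
G01 X106.3064 Y45.5146
G01 X97.4925 Y45.4720
G01 X90.6440 Y44.8568
M5
G0 X0.0000 Y0.0000

viewBox `0 0 274.6813 82.2416` with mm width/height → 1 unit = 1 mm. Flip: y_m = 82.2416 − y_svg.

**Shape 1** — `<path>` quadratic bezier, stroke `#008000` → score (S548, F1678). Control points (SVG): P0=(195.4278,48.3132), P1=(139.6043,82.5920), P2=(74.2744,57.0437); sampled at t=k/8. Machine vertices: (195.4278,33.9284) → (181.3234,26.2935) → (166.9219,20.5282) → (152.2233,16.6325) → (137.2277,14.6064) → (121.9350,14.4499) → (106.3452,16.1629) → (90.4583,19.7456) → (74.2744,25.1979). Open path.

**Shape 2** — `<path>` quadratic bezier, stroke `#008000` → score (S548, F1678). Control points (SVG): P0=(200.4625,48.4969), P1=(114.1072,33.7786), P2=(90.6440,37.3848); sampled at t=k/8. Machine vertices: (200.4625,33.7447) → (179.8564,37.1380) → (161.2156,39.9586) → (144.5402,42.2065) → (129.8302,43.8819) → (117.0856,44.9846) → (106.3064,45.5146) → (97.4925,45.4720) → (90.6440,44.8568). Open path.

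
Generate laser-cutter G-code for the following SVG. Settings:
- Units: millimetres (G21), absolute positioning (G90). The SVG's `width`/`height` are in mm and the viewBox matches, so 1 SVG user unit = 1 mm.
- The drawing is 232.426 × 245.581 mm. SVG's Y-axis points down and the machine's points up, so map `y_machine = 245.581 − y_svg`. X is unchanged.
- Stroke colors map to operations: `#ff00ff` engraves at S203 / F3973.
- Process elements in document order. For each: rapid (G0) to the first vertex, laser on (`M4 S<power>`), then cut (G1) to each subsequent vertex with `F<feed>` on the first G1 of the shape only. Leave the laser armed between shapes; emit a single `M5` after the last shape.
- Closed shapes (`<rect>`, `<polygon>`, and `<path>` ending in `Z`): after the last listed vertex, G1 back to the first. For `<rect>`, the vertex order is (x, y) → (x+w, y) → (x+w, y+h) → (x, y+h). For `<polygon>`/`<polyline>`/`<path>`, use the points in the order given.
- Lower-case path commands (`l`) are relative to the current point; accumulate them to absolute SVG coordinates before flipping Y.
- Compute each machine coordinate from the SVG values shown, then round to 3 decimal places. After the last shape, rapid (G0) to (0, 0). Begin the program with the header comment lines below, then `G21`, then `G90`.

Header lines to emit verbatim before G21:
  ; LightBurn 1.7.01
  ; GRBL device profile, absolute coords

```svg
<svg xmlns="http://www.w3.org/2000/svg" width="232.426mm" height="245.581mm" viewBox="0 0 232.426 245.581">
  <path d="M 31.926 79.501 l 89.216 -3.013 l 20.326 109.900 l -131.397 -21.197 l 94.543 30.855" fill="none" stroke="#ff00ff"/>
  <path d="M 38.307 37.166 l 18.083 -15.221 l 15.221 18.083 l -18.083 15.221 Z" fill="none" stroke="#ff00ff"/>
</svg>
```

1 u = 1 mm; y_m = 245.581 − y.

[1] `<path>` open polyline, #ff00ff→engrave S203 F3973: (31.926,166.080) → (121.142,169.093) → (141.468,59.193) → (10.071,80.390) → (104.614,49.535)

[2] `<path>` regular polygon, #ff00ff→engrave S203 F3973: (38.307,208.415) → (56.390,223.636) → (71.611,205.553) → (53.528,190.332) → (38.307,208.415) (closed)

; LightBurn 1.7.01
; GRBL device profile, absolute coords
G21
G90
G0 X31.926 Y166.080
M4 S203
G1 X121.142 Y169.093 F3973
G1 X141.468 Y59.193
G1 X10.071 Y80.390
G1 X104.614 Y49.535
G0 X38.307 Y208.415
M4 S203
G1 X56.390 Y223.636 F3973
G1 X71.611 Y205.553
G1 X53.528 Y190.332
G1 X38.307 Y208.415
M5
G0 X0.000 Y0.000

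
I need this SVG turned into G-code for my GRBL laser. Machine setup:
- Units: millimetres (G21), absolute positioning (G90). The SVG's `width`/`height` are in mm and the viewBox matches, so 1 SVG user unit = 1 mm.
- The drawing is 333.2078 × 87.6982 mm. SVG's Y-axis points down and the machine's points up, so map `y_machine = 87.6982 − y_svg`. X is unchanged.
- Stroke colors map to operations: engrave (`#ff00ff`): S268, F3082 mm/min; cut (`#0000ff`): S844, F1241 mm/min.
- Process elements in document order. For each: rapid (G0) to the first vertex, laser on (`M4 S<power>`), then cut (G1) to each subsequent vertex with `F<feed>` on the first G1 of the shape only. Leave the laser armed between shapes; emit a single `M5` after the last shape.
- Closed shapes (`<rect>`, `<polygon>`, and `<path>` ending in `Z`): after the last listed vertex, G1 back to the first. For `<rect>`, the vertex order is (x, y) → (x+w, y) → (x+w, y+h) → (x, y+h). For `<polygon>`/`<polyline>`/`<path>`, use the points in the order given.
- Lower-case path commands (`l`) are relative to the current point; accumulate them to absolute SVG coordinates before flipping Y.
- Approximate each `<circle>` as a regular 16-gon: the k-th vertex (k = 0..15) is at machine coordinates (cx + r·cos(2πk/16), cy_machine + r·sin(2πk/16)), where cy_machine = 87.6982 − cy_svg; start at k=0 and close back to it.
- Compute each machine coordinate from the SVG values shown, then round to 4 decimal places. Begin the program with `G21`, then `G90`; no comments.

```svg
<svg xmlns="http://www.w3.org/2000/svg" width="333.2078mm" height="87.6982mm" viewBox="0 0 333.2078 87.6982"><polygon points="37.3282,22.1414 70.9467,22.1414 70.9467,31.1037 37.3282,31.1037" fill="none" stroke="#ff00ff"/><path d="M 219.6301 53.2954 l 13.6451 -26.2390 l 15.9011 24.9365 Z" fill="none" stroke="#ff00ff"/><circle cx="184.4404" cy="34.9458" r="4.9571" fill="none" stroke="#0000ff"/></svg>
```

G21
G90
G0 X37.3282 Y65.5568
M4 S268
G1 X70.9467 Y65.5568 F3082
G1 X70.9467 Y56.5945
G1 X37.3282 Y56.5945
G1 X37.3282 Y65.5568
G0 X219.6301 Y34.4028
M4 S268
G1 X233.2752 Y60.6418 F3082
G1 X249.1763 Y35.7053
G1 X219.6301 Y34.4028
G0 X189.3975 Y52.7524
M4 S844
G1 X189.0202 Y54.6494 F1241
G1 X187.9456 Y56.2576
G1 X186.3374 Y57.3322
G1 X184.4404 Y57.7095
G1 X182.5434 Y57.3322
G1 X180.9352 Y56.2576
G1 X179.8606 Y54.6494
G1 X179.4833 Y52.7524
G1 X179.8606 Y50.8554
G1 X180.9352 Y49.2472
G1 X182.5434 Y48.1726
G1 X184.4404 Y47.7953
G1 X186.3374 Y48.1726
G1 X187.9456 Y49.2472
G1 X189.0202 Y50.8554
G1 X189.3975 Y52.7524
M5

Since the viewBox matches the mm dimensions, user units are millimetres directly. The only transform is the Y-flip y_m = 87.6982 − y_svg.

Shape 1 is a rectangle drawn with `<polygon>`. Its stroke #ff00ff means engrave at S268, F3082. After flipping Y the toolpath is (37.3282,65.5568) → (70.9467,65.5568) → (70.9467,56.5945) → (37.3282,56.5945) → (37.3282,65.5568), returning to the start.

Shape 2 is a regular polygon drawn with `<path>`. Its stroke #ff00ff means engrave at S268, F3082. After flipping Y the toolpath is (219.6301,34.4028) → (233.2752,60.6418) → (249.1763,35.7053) → (219.6301,34.4028), returning to the start.

Shape 3 is a circle drawn with `<circle>`. Its stroke #0000ff means cut at S844, F1241. After flipping Y the toolpath is (189.3975,52.7524) → (189.0202,54.6494) → (187.9456,56.2576) → (186.3374,57.3322) → (184.4404,57.7095) → (182.5434,57.3322) → (180.9352,56.2576) → (179.8606,54.6494) → (179.4833,52.7524) → (179.8606,50.8554) → (180.9352,49.2472) → (182.5434,48.1726) → (184.4404,47.7953) → (186.3374,48.1726) → (187.9456,49.2472) → (189.0202,50.8554) → (189.3975,52.7524), returning to the start.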